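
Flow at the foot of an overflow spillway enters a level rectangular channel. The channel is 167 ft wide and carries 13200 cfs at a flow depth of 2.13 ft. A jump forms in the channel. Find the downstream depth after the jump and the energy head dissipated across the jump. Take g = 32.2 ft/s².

q = Q/b = 13200/167 = 79.0 ft²/s; V₁ = q/y₁ = 37.1 ft/s. Fr₁ = V₁/√(g·y₁) = 4.48.
Conjugate-depth relation: y₂/y₁ = ½[√(1 + 8Fr₁²) − 1] = ½[√161.6 − 1] = 5.86.
y₂ = 5.86 × 2.13 = 12.5 ft.
V₂ = q/y₂ = 79.0/12.5 = 6.34 ft/s. E₁ = y₁ + V₁²/2g = 23.5 ft; E₂ = y₂ + V₂²/2g = 13.1 ft. ΔE = E₁ − E₂ = 10.4 ft.

y₂ = 12.5 ft; ΔE = 10.4 ft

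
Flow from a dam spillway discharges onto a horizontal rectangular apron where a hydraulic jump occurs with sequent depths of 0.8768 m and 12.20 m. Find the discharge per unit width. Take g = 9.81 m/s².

q = 26.19 m²/s

For a rectangular channel the momentum equation gives q² = ½·g·y₁·y₂·(y₁ + y₂) = ½×9.81×0.8768×12.20×13.08 = 686.1.
q = √686.1 = 26.19 m²/s.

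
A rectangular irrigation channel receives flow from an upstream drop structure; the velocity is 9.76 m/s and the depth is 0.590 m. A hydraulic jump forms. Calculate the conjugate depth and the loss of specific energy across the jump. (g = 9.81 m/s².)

y₂ = 3.10 m; ΔE = 2.17 m

Fr₁ = V₁/√(g·y₁) = 9.76/√(9.81×0.590) = 4.06.
From the momentum equation for a rectangular channel, y₂/y₁ = ½[√(1 + 8Fr₁²) − 1] = ½[√132.7 − 1] = 5.26.
y₂ = 5.26 × 0.590 = 3.10 m.
Head loss: ΔE = (y₂ − y₁)³/(4y₁y₂) = (3.10 − 0.590)³/(4×0.590×3.10) = 15.9/7.32 = 2.17 m.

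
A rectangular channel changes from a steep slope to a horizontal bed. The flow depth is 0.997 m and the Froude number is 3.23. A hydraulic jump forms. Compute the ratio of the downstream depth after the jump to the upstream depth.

y₂/y₁ = 4.10

Fr₁ = 3.23 (given).
From the momentum equation for a rectangular channel, y₂/y₁ = ½[√(1 + 8Fr₁²) − 1] = ½[√84.46 − 1] = 4.10.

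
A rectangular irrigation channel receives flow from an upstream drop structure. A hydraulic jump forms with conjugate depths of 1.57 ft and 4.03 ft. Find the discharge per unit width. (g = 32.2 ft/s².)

For a rectangular channel the momentum equation gives q² = ½·g·y₁·y₂·(y₁ + y₂) = ½×32.2×1.57×4.03×5.60 = 570.
q = √570 = 23.9 ft²/s.

q = 23.9 ft²/s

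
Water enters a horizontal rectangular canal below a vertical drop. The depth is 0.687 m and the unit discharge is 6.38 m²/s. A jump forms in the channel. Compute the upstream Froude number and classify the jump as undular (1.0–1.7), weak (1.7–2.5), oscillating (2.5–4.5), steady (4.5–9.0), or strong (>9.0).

Fr₁ = 3.58; oscillating jump

V₁ = q/y₁ = 6.38/0.687 = 9.29 m/s. Fr₁ = V₁/√(g·y₁) = 9.29/√(9.81×0.687) = 3.58.
Fr₁ = 3.58 lies in the oscillating range.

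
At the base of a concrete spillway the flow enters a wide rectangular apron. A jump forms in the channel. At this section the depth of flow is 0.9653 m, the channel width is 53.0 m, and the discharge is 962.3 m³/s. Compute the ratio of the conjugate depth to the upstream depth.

y₂/y₁ = 8.159

q = Q/b = 962.3/53.0 = 18.16 m²/s; V₁ = q/y₁ = 18.81 m/s. Fr₁ = V₁/√(g·y₁) = 6.112.
By Bélanger, y₂/y₁ = ½[√(1 + 8Fr₁²) − 1] = ½[√299.88 − 1] = 8.159.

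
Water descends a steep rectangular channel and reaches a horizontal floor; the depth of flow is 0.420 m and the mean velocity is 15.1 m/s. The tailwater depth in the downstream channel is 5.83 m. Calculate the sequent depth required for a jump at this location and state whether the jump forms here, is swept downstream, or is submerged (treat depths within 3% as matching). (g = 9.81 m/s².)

Fr₁ = V₁/√(g·y₁) = 15.1/√(9.81×0.420) = 7.44.
Conjugate-depth relation: y₂/y₁ = ½[√(1 + 8Fr₁²) − 1] = ½[√443.7 − 1] = 10.0.
y₂ = 10.0 × 0.420 = 4.21 m.
Tailwater y_tw = 5.83 m: y_tw > y₂, so the jump is submerged.

y₂ = 4.21 m; the jump is submerged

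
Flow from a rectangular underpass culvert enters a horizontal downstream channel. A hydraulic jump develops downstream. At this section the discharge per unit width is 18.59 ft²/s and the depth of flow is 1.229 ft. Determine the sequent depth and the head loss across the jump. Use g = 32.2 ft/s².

V₁ = q/y₁ = 18.59/1.229 = 15.13 ft/s. Fr₁ = V₁/√(g·y₁) = 15.13/√(32.2×1.229) = 2.404.
From the momentum equation for a rectangular channel, y₂/y₁ = ½[√(1 + 8Fr₁²) − 1] = ½[√47.253 − 1] = 2.937.
y₂ = 2.937 × 1.229 = 3.610 ft.
Head loss: ΔE = (y₂ − y₁)³/(4y₁y₂) = (3.610 − 1.229)³/(4×1.229×3.610) = 13.49/17.74 = 0.7603 ft.

y₂ = 3.610 ft; ΔE = 0.7603 ft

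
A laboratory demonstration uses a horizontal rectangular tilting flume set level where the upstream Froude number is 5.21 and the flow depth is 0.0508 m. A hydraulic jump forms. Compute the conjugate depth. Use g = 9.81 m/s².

y₂ = 0.350 m

Fr₁ = 5.21 (given).
Conjugate-depth relation: y₂/y₁ = ½[√(1 + 8Fr₁²) − 1] = ½[√218.2 − 1] = 6.88.
y₂ = 6.88 × 0.0508 = 0.350 m.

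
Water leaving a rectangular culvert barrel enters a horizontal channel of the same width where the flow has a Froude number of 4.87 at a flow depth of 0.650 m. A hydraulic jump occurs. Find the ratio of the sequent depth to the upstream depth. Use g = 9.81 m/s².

Fr₁ = 4.87 (given).
By Bélanger, y₂/y₁ = ½[√(1 + 8Fr₁²) − 1] = ½[√190.7 − 1] = 6.41.

y₂/y₁ = 6.41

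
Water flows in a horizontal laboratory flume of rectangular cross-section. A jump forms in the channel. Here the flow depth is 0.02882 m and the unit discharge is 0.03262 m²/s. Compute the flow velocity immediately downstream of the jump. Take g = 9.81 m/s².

V₁ = q/y₁ = 0.03262/0.02882 = 1.132 m/s. Fr₁ = V₁/√(g·y₁) = 1.132/√(9.81×0.02882) = 2.129.
Sequent-depth ratio: y₂/y₁ = ½[√(1 + 8Fr₁²) − 1] = ½[√37.250 − 1] = 2.552.
y₂ = 2.552 × 0.02882 = 0.07354 m.
V₂ = q/y₂ = 0.03262/0.07354 = 0.4436 m/s.

V₂ = 0.4436 m/s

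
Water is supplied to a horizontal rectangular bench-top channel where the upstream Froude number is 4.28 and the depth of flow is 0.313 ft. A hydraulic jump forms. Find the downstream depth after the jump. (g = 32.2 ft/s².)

y₂ = 1.74 ft

Fr₁ = 4.28 (given).
Sequent-depth ratio: y₂/y₁ = ½[√(1 + 8Fr₁²) − 1] = ½[√147.5 − 1] = 5.57.
y₂ = 5.57 × 0.313 = 1.74 ft.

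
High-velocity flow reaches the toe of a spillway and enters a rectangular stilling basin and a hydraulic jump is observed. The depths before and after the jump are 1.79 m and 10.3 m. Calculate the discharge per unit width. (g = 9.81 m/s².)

q = 33.1 m²/s

For a rectangular channel the momentum equation gives q² = ½·g·y₁·y₂·(y₁ + y₂) = ½×9.81×1.79×10.3×12.1 = 1093.
q = √1093 = 33.1 m²/s.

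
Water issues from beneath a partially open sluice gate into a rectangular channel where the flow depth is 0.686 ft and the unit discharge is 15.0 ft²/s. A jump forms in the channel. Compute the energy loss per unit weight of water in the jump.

V₁ = q/y₁ = 15.0/0.686 = 21.9 ft/s. Fr₁ = V₁/√(g·y₁) = 21.9/√(32.2×0.686) = 4.65.
Sequent-depth ratio: y₂/y₁ = ½[√(1 + 8Fr₁²) − 1] = ½[√174.2 − 1] = 6.10.
y₂ = 6.10 × 0.686 = 4.18 ft.
Head loss: ΔE = (y₂ − y₁)³/(4y₁y₂) = (4.18 − 0.686)³/(4×0.686×4.18) = 42.8/11.5 = 3.73 ft.

ΔE = 3.73 ft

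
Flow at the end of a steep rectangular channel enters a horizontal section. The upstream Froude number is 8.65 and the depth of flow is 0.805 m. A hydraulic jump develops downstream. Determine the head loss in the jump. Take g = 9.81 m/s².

ΔE = 21.2 m

Fr₁ = 8.65 (given).
From the momentum equation for a rectangular channel, y₂/y₁ = ½[√(1 + 8Fr₁²) − 1] = ½[√599.6 − 1] = 11.7.
y₂ = 11.7 × 0.805 = 9.45 m.
Head loss: ΔE = (y₂ − y₁)³/(4y₁y₂) = (9.45 − 0.805)³/(4×0.805×9.45) = 647/30.4 = 21.2 m.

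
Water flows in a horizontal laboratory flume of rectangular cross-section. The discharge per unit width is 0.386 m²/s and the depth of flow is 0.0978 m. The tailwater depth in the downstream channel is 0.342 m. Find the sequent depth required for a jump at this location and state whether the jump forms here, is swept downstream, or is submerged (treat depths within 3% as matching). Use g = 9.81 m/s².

V₁ = q/y₁ = 0.386/0.0978 = 3.95 m/s. Fr₁ = V₁/√(g·y₁) = 3.95/√(9.81×0.0978) = 4.03.
By Bélanger, y₂/y₁ = ½[√(1 + 8Fr₁²) − 1] = ½[√130.9 − 1] = 5.22.
y₂ = 5.22 × 0.0978 = 0.511 m.
Tailwater y_tw = 0.342 m: y_tw < y₂, so the jump is swept downstream.

y₂ = 0.511 m; the jump is swept downstream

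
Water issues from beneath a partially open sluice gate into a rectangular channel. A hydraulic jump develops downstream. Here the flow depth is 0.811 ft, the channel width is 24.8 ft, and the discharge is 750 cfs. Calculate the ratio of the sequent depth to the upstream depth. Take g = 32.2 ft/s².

y₂/y₁ = 9.83

q = Q/b = 750/24.8 = 30.2 ft²/s; V₁ = q/y₁ = 37.3 ft/s. Fr₁ = V₁/√(g·y₁) = 7.30.
By Bélanger, y₂/y₁ = ½[√(1 + 8Fr₁²) − 1] = ½[√427.0 − 1] = 9.83.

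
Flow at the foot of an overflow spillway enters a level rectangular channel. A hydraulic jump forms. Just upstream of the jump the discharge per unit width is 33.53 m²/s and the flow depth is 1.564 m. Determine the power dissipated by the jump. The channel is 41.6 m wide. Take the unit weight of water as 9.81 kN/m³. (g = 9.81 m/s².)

P = 180565 kW

V₁ = q/y₁ = 33.53/1.564 = 21.44 m/s. Fr₁ = V₁/√(g·y₁) = 21.44/√(9.81×1.564) = 5.473.
From the momentum equation for a rectangular channel, y₂/y₁ = ½[√(1 + 8Fr₁²) − 1] = ½[√240.65 − 1] = 7.256.
y₂ = 7.256 × 1.564 = 11.35 m.
Head loss: ΔE = (y₂ − y₁)³/(4y₁y₂) = (11.35 − 1.564)³/(4×1.564×11.35) = 936.9/71.00 = 13.20 m.
Q = q·b = 33.53 × 41.6 = 1395 m³/s. P = γ·Q·ΔE = 9.81 × 1395 × 13.20 = 180565 kW.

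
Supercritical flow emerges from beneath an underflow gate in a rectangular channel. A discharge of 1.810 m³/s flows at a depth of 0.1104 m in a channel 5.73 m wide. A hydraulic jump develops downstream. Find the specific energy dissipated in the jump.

ΔE = 0.1144 m

q = Q/b = 1.810/5.73 = 0.3159 m²/s; V₁ = q/y₁ = 2.861 m/s. Fr₁ = V₁/√(g·y₁) = 2.749.
Bélanger equation: y₂/y₁ = ½[√(1 + 8Fr₁²) − 1] = ½[√61.473 − 1] = 3.420.
y₂ = 3.420 × 0.1104 = 0.3776 m.
V₂ = q/y₂ = 0.3159/0.3776 = 0.8366 m/s. E₁ = y₁ + V₁²/2g = 0.5277 m; E₂ = y₂ + V₂²/2g = 0.4133 m. ΔE = E₁ − E₂ = 0.1144 m.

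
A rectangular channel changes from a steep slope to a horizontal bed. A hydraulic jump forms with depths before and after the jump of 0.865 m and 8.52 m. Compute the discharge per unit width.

q = 18.4 m²/s

For a rectangular channel the momentum equation gives q² = ½·g·y₁·y₂·(y₁ + y₂) = ½×9.81×0.865×8.52×9.38 = 339.
q = √339 = 18.4 m²/s.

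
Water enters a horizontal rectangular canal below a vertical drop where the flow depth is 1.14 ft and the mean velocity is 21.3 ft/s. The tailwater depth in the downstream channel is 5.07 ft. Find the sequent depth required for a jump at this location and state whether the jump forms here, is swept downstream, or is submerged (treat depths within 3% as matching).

Fr₁ = V₁/√(g·y₁) = 21.3/√(32.2×1.14) = 3.52.
Conjugate-depth relation: y₂/y₁ = ½[√(1 + 8Fr₁²) − 1] = ½[√99.88 − 1] = 4.50.
y₂ = 4.50 × 1.14 = 5.13 ft.
Tailwater y_tw = 5.07 ft: y_tw ≈ y₂, so the jump forms here.

y₂ = 5.13 ft; the jump forms here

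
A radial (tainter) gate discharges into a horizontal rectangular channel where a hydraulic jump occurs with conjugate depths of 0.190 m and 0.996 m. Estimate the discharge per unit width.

For a rectangular channel the momentum equation gives q² = ½·g·y₁·y₂·(y₁ + y₂) = ½×9.81×0.190×0.996×1.19 = 1.10.
q = √1.10 = 1.05 m²/s.

q = 1.05 m²/s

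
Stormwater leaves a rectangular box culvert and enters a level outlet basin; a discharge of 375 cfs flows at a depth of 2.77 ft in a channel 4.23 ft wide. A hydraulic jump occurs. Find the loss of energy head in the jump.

ΔE = 5.86 ft

q = Q/b = 375/4.23 = 88.7 ft²/s; V₁ = q/y₁ = 32.0 ft/s. Fr₁ = V₁/√(g·y₁) = 3.39.
Conjugate-depth relation: y₂/y₁ = ½[√(1 + 8Fr₁²) − 1] = ½[√92.87 − 1] = 4.32.
y₂ = 4.32 × 2.77 = 12.0 ft.
Head loss: ΔE = (y₂ − y₁)³/(4y₁y₂) = (12.0 − 2.77)³/(4×2.77×12.0) = 777/133 = 5.86 ft.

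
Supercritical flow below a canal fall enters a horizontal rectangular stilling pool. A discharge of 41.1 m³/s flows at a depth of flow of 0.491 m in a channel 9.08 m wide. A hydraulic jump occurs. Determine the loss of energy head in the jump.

ΔE = 2.00 m

q = Q/b = 41.1/9.08 = 4.53 m²/s; V₁ = q/y₁ = 9.22 m/s. Fr₁ = V₁/√(g·y₁) = 4.20.
Bélanger equation: y₂/y₁ = ½[√(1 + 8Fr₁²) − 1] = ½[√142.2 − 1] = 5.46.
y₂ = 5.46 × 0.491 = 2.68 m.
V₂ = q/y₂ = 4.53/2.68 = 1.69 m/s. E₁ = y₁ + V₁²/2g = 4.82 m; E₂ = y₂ + V₂²/2g = 2.83 m. ΔE = E₁ − E₂ = 2.00 m.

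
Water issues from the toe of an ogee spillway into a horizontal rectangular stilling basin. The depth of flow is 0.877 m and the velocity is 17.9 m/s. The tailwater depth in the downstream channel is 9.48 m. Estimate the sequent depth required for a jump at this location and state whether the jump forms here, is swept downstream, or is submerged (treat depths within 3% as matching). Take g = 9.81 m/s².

Fr₁ = V₁/√(g·y₁) = 17.9/√(9.81×0.877) = 6.10.
Conjugate-depth relation: y₂/y₁ = ½[√(1 + 8Fr₁²) − 1] = ½[√298.9 − 1] = 8.14.
y₂ = 8.14 × 0.877 = 7.14 m.
Tailwater y_tw = 9.48 m: y_tw > y₂, so the jump is submerged.

y₂ = 7.14 m; the jump is submerged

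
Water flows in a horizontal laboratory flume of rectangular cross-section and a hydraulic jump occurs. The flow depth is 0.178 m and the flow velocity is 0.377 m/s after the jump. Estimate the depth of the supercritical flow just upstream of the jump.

y₁ = 0.0254 m

Fr₂ = V₂/√(g·y₂) = 0.377/√(9.81×0.178) = 0.285.
Since the conjugate-depth ratio holds either way, y₁/y₂ = ½[√(1 + 8Fr₂²) − 1] = ½[√1.651 − 1] = 0.142.
y₁ = 0.142 × 0.178 = 0.0254 m.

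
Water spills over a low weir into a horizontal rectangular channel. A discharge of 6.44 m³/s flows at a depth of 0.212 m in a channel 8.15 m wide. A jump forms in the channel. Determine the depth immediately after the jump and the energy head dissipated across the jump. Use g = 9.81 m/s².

y₂ = 0.676 m; ΔE = 0.174 m

q = Q/b = 6.44/8.15 = 0.790 m²/s; V₁ = q/y₁ = 3.73 m/s. Fr₁ = V₁/√(g·y₁) = 2.58.
Conjugate-depth relation: y₂/y₁ = ½[√(1 + 8Fr₁²) − 1] = ½[√54.44 − 1] = 3.19.
y₂ = 3.19 × 0.212 = 0.676 m.
V₂ = q/y₂ = 0.790/0.676 = 1.17 m/s. E₁ = y₁ + V₁²/2g = 0.920 m; E₂ = y₂ + V₂²/2g = 0.746 m. ΔE = E₁ − E₂ = 0.174 m.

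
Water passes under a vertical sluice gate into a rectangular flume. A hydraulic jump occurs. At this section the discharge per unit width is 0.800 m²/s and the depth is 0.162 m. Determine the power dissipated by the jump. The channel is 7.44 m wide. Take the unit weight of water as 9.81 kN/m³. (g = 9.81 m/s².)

P = 31.3 kW

V₁ = q/y₁ = 0.800/0.162 = 4.94 m/s. Fr₁ = V₁/√(g·y₁) = 4.94/√(9.81×0.162) = 3.92.
Conjugate-depth relation: y₂/y₁ = ½[√(1 + 8Fr₁²) − 1] = ½[√123.8 − 1] = 5.06.
y₂ = 5.06 × 0.162 = 0.820 m.
Head loss: ΔE = (y₂ − y₁)³/(4y₁y₂) = (0.820 − 0.162)³/(4×0.162×0.820) = 0.285/0.531 = 0.536 m.
Q = q·b = 0.800 × 7.44 = 5.95 m³/s. P = γ·Q·ΔE = 9.81 × 5.95 × 0.536 = 31.3 kW.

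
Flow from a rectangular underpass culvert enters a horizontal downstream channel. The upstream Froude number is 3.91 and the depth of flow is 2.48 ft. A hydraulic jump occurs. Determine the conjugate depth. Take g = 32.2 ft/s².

y₂ = 12.5 ft

Fr₁ = 3.91 (given).
By Bélanger, y₂/y₁ = ½[√(1 + 8Fr₁²) − 1] = ½[√123.3 − 1] = 5.05.
y₂ = 5.05 × 2.48 = 12.5 ft.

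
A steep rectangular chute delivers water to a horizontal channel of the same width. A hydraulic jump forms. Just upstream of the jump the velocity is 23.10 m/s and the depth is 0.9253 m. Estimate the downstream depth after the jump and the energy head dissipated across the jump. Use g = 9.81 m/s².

y₂ = 9.581 m; ΔE = 18.29 m

Fr₁ = V₁/√(g·y₁) = 23.10/√(9.81×0.9253) = 7.667.
From the momentum equation for a rectangular channel, y₂/y₁ = ½[√(1 + 8Fr₁²) − 1] = ½[√471.29 − 1] = 10.35.
y₂ = 10.35 × 0.9253 = 9.581 m.
q = V₁·y₁ = 23.10 × 0.9253 = 21.37 m²/s. V₂ = q/y₂ = 21.37/9.581 = 2.231 m/s. E₁ = y₁ + V₁²/2g = 28.12 m; E₂ = y₂ + V₂²/2g = 9.835 m. ΔE = E₁ − E₂ = 18.29 m.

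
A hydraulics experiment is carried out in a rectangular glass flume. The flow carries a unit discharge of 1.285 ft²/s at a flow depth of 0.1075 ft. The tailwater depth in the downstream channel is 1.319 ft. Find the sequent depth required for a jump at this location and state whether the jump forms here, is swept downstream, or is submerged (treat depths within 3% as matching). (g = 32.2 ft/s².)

y₂ = 0.9245 ft; the jump is submerged

V₁ = q/y₁ = 1.285/0.1075 = 11.95 ft/s. Fr₁ = V₁/√(g·y₁) = 11.95/√(32.2×0.1075) = 6.425.
From the momentum equation for a rectangular channel, y₂/y₁ = ½[√(1 + 8Fr₁²) − 1] = ½[√331.23 − 1] = 8.600.
y₂ = 8.600 × 0.1075 = 0.9245 ft.
Tailwater y_tw = 1.319 ft: y_tw > y₂, so the jump is submerged.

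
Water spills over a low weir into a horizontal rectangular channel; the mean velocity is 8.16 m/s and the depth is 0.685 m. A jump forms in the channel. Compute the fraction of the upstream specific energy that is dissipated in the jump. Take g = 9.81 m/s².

ΔE/E₁ = 0.279 (27.9%)

Fr₁ = V₁/√(g·y₁) = 8.16/√(9.81×0.685) = 3.15.
Sequent-depth ratio: y₂/y₁ = ½[√(1 + 8Fr₁²) − 1] = ½[√80.27 − 1] = 3.98.
y₂ = 3.98 × 0.685 = 2.73 m.
E₁ = y₁ + V₁²/2g = 4.08 m. ΔE = (y₂ − y₁)³/(4y₁y₂) = 1.14 m. ΔE/E₁ = 1.14/4.08 = 0.279.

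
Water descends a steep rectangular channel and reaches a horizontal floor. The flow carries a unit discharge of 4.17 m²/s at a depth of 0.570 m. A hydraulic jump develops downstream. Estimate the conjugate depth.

y₂ = 2.23 m

V₁ = q/y₁ = 4.17/0.570 = 7.32 m/s. Fr₁ = V₁/√(g·y₁) = 7.32/√(9.81×0.570) = 3.09.
Sequent-depth ratio: y₂/y₁ = ½[√(1 + 8Fr₁²) − 1] = ½[√77.57 − 1] = 3.90.
y₂ = 3.90 × 0.570 = 2.23 m.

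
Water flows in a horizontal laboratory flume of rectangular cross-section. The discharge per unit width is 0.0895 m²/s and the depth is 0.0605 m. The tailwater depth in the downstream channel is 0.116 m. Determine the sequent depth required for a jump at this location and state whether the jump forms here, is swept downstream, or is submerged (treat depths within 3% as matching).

y₂ = 0.137 m; the jump is swept downstream

V₁ = q/y₁ = 0.0895/0.0605 = 1.48 m/s. Fr₁ = V₁/√(g·y₁) = 1.48/√(9.81×0.0605) = 1.92.
Bélanger equation: y₂/y₁ = ½[√(1 + 8Fr₁²) − 1] = ½[√30.50 − 1] = 2.26.
y₂ = 2.26 × 0.0605 = 0.137 m.
Tailwater y_tw = 0.116 m: y_tw < y₂, so the jump is swept downstream.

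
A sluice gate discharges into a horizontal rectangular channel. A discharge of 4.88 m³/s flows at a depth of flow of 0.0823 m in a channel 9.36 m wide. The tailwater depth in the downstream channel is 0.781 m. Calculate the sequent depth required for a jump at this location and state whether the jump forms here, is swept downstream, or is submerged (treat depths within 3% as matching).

y₂ = 0.780 m; the jump forms here

q = Q/b = 4.88/9.36 = 0.521 m²/s; V₁ = q/y₁ = 6.33 m/s. Fr₁ = V₁/√(g·y₁) = 7.05.
Bélanger equation: y₂/y₁ = ½[√(1 + 8Fr₁²) − 1] = ½[√398.7 − 1] = 9.48.
y₂ = 9.48 × 0.0823 = 0.780 m.
Tailwater y_tw = 0.781 m: y_tw ≈ y₂, so the jump forms here.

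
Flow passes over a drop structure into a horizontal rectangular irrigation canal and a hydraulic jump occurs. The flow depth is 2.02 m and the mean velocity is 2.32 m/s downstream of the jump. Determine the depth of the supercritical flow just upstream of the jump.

y₁ = 0.789 m

Fr₂ = V₂/√(g·y₂) = 2.32/√(9.81×2.02) = 0.521.
From the momentum equation (using Fr₂), y₁/y₂ = ½[√(1 + 8Fr₂²) − 1] = ½[√3.173 − 1] = 0.391.
y₁ = 0.391 × 2.02 = 0.789 m.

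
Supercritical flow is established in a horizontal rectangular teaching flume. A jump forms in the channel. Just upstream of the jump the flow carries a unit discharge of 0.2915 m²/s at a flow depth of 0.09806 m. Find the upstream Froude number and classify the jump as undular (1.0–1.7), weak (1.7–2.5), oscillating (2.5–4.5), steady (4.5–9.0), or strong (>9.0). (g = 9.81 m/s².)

V₁ = q/y₁ = 0.2915/0.09806 = 2.973 m/s. Fr₁ = V₁/√(g·y₁) = 2.973/√(9.81×0.09806) = 3.031.
Fr₁ = 3.031 lies in the oscillating range.

Fr₁ = 3.031; oscillating jump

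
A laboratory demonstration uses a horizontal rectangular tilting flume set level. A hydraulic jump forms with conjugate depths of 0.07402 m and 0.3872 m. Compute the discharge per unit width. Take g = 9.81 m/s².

For a rectangular channel the momentum equation gives q² = ½·g·y₁·y₂·(y₁ + y₂) = ½×9.81×0.07402×0.3872×0.4612 = 0.06484.
q = √0.06484 = 0.2546 m²/s.

q = 0.2546 m²/s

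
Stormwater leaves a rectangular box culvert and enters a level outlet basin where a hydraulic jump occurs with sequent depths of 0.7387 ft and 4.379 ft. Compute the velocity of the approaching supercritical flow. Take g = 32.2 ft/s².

V₁ = 22.10 ft/s

For a rectangular channel the momentum equation gives q² = ½·g·y₁·y₂·(y₁ + y₂) = ½×32.2×0.7387×4.379×5.118 = 266.5.
q = √266.5 = 16.33 ft²/s.
V₁ = q/y₁ = 16.33/0.7387 = 22.10 ft/s.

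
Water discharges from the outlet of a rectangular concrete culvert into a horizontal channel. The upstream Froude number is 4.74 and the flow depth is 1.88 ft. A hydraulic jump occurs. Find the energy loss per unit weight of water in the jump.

ΔE = 10.8 ft

Fr₁ = 4.74 (given).
Conjugate-depth relation: y₂/y₁ = ½[√(1 + 8Fr₁²) − 1] = ½[√180.7 − 1] = 6.22.
y₂ = 6.22 × 1.88 = 11.7 ft.
V₁ = Fr₁·√(g·y₁) = 4.74×√(32.2×1.88) = 36.9 ft/s; q = V₁·y₁ = 69.3 ft²/s. V₂ = q/y₂ = 69.3/11.7 = 5.93 ft/s. E₁ = y₁ + V₁²/2g = 23.0 ft; E₂ = y₂ + V₂²/2g = 12.2 ft. ΔE = E₁ − E₂ = 10.8 ft.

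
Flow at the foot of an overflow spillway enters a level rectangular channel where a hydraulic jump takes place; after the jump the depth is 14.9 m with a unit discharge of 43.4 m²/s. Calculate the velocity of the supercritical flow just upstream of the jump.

V₁ = 27.7 m/s

V₂ = q/y₂ = 43.4/14.9 = 2.91 m/s; Fr₂ = V₂/√(g·y₂) = 0.241.
Since the conjugate-depth ratio holds either way, y₁/y₂ = ½[√(1 + 8Fr₂²) − 1] = ½[√1.464 − 1] = 0.105.
y₁ = 0.105 × 14.9 = 1.57 m.
V₁ = q/y₁ = 43.4/1.57 = 27.7 m/s.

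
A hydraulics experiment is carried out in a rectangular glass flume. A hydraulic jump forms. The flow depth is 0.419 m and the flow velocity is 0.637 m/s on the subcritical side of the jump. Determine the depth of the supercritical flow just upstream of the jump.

y₁ = 0.0708 m

Fr₂ = V₂/√(g·y₂) = 0.637/√(9.81×0.419) = 0.314.
From the momentum equation (using Fr₂), y₁/y₂ = ½[√(1 + 8Fr₂²) − 1] = ½[√1.790 − 1] = 0.169.
y₁ = 0.169 × 0.419 = 0.0708 m.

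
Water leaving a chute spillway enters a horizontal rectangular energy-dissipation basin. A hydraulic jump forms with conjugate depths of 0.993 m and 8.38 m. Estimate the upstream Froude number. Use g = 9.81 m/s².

Fr₁ = 6.31

For a rectangular channel the momentum equation gives q² = ½·g·y₁·y₂·(y₁ + y₂) = ½×9.81×0.993×8.38×9.37 = 383.
q = √383 = 19.6 m²/s.
V₁ = q/y₁ = 19.7 m/s; Fr₁ = V₁/√(g·y₁) = 6.31.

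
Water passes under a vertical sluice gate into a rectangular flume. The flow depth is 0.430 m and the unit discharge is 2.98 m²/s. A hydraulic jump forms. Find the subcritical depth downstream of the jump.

y₂ = 1.85 m

V₁ = q/y₁ = 2.98/0.430 = 6.93 m/s. Fr₁ = V₁/√(g·y₁) = 6.93/√(9.81×0.430) = 3.37.
By Bélanger, y₂/y₁ = ½[√(1 + 8Fr₁²) − 1] = ½[√92.09 − 1] = 4.30.
y₂ = 4.30 × 0.430 = 1.85 m.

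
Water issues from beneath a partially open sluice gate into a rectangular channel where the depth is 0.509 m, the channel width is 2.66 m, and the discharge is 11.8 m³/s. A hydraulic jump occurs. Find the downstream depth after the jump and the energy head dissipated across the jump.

y₂ = 2.56 m; ΔE = 1.66 m

q = Q/b = 11.8/2.66 = 4.44 m²/s; V₁ = q/y₁ = 8.72 m/s. Fr₁ = V₁/√(g·y₁) = 3.90.
Bélanger equation: y₂/y₁ = ½[√(1 + 8Fr₁²) − 1] = ½[√122.7 − 1] = 5.04.
y₂ = 5.04 × 0.509 = 2.56 m.
Head loss: ΔE = (y₂ − y₁)³/(4y₁y₂) = (2.56 − 0.509)³/(4×0.509×2.56) = 8.68/5.22 = 1.66 m.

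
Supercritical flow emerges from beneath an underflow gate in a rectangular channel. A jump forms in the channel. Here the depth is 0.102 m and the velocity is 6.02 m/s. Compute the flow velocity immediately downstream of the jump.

Fr₁ = V₁/√(g·y₁) = 6.02/√(9.81×0.102) = 6.02.
Conjugate-depth relation: y₂/y₁ = ½[√(1 + 8Fr₁²) − 1] = ½[√290.7 − 1] = 8.03.
y₂ = 8.03 × 0.102 = 0.819 m.
q = V₁·y₁ = 6.02 × 0.102 = 0.614 m²/s.
V₂ = q/y₂ = 0.614/0.819 = 0.750 m/s.

V₂ = 0.750 m/s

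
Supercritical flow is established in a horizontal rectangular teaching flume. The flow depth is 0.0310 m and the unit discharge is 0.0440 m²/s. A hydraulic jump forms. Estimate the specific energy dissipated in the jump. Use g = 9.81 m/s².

V₁ = q/y₁ = 0.0440/0.0310 = 1.42 m/s. Fr₁ = V₁/√(g·y₁) = 1.42/√(9.81×0.0310) = 2.57.
Sequent-depth ratio: y₂/y₁ = ½[√(1 + 8Fr₁²) − 1] = ½[√54.00 − 1] = 3.17.
y₂ = 3.17 × 0.0310 = 0.0984 m.
Head loss: ΔE = (y₂ − y₁)³/(4y₁y₂) = (0.0984 − 0.0310)³/(4×0.0310×0.0984) = 0.000306/0.0122 = 0.0251 m.

ΔE = 0.0251 m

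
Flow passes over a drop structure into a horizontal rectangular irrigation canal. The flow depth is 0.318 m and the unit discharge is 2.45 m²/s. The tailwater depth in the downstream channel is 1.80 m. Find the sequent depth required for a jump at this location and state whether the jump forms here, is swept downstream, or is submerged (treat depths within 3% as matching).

y₂ = 1.81 m; the jump forms here

V₁ = q/y₁ = 2.45/0.318 = 7.70 m/s. Fr₁ = V₁/√(g·y₁) = 7.70/√(9.81×0.318) = 4.36.
Sequent-depth ratio: y₂/y₁ = ½[√(1 + 8Fr₁²) − 1] = ½[√153.2 − 1] = 5.69.
y₂ = 5.69 × 0.318 = 1.81 m.
Tailwater y_tw = 1.80 m: y_tw ≈ y₂, so the jump forms here.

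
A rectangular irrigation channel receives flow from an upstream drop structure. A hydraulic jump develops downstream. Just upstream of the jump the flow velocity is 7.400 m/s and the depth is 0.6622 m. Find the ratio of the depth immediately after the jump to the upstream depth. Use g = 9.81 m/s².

y₂/y₁ = 3.636

Fr₁ = V₁/√(g·y₁) = 7.400/√(9.81×0.6622) = 2.903.
Conjugate-depth relation: y₂/y₁ = ½[√(1 + 8Fr₁²) − 1] = ½[√68.437 − 1] = 3.636.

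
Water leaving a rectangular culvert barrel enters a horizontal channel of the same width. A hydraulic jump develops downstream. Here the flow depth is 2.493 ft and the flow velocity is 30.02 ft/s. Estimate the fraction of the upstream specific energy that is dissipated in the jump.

ΔE/E₁ = 0.308 (30.8%)

Fr₁ = V₁/√(g·y₁) = 30.02/√(32.2×2.493) = 3.351.
Sequent-depth ratio: y₂/y₁ = ½[√(1 + 8Fr₁²) − 1] = ½[√90.812 − 1] = 4.265.
y₂ = 4.265 × 2.493 = 10.63 ft.
E₁ = y₁ + V₁²/2g = 16.49 ft. ΔE = (y₂ − y₁)³/(4y₁y₂) = 5.085 ft. ΔE/E₁ = 5.085/16.49 = 0.308.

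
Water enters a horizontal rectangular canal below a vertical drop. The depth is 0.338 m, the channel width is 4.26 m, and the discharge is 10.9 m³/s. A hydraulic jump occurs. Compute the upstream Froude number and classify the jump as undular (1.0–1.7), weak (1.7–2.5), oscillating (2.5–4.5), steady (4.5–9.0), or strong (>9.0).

q = Q/b = 10.9/4.26 = 2.56 m²/s; V₁ = q/y₁ = 7.57 m/s. Fr₁ = V₁/√(g·y₁) = 4.16.
Fr₁ = 4.16 lies in the oscillating range.

Fr₁ = 4.16; oscillating jump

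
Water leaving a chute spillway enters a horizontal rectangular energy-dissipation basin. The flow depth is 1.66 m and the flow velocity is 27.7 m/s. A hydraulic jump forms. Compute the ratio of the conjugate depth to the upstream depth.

y₂/y₁ = 9.22

Fr₁ = V₁/√(g·y₁) = 27.7/√(9.81×1.66) = 6.86.
Sequent-depth ratio: y₂/y₁ = ½[√(1 + 8Fr₁²) − 1] = ½[√377.9 − 1] = 9.22.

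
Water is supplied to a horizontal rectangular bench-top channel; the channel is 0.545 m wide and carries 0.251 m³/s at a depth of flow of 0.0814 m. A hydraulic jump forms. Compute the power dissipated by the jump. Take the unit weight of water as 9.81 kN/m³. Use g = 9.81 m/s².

P = 2.46 kW

q = Q/b = 0.251/0.545 = 0.461 m²/s; V₁ = q/y₁ = 5.66 m/s. Fr₁ = V₁/√(g·y₁) = 6.33.
Conjugate-depth relation: y₂/y₁ = ½[√(1 + 8Fr₁²) − 1] = ½[√321.7 − 1] = 8.47.
y₂ = 8.47 × 0.0814 = 0.689 m.
Head loss: ΔE = (y₂ − y₁)³/(4y₁y₂) = (0.689 − 0.0814)³/(4×0.0814×0.689) = 0.225/0.224 = 1.00 m.
P = γ·Q·ΔE = 9.81 × 0.251 × 1.00 = 2.46 kW.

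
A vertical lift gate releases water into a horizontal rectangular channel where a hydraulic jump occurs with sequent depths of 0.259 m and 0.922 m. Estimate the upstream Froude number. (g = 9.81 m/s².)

For a rectangular channel the momentum equation gives q² = ½·g·y₁·y₂·(y₁ + y₂) = ½×9.81×0.259×0.922×1.18 = 1.38.
q = √1.38 = 1.18 m²/s.
V₁ = q/y₁ = 4.54 m/s; Fr₁ = V₁/√(g·y₁) = 2.85.

Fr₁ = 2.85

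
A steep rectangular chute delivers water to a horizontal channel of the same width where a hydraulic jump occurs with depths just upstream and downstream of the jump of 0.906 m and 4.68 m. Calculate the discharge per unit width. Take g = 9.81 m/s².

q = 10.8 m²/s

For a rectangular channel the momentum equation gives q² = ½·g·y₁·y₂·(y₁ + y₂) = ½×9.81×0.906×4.68×5.59 = 116.
q = √116 = 10.8 m²/s.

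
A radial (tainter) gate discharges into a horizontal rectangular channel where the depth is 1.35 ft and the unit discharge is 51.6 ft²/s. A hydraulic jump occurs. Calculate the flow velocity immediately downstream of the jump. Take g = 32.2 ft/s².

V₂ = 4.96 ft/s

V₁ = q/y₁ = 51.6/1.35 = 38.2 ft/s. Fr₁ = V₁/√(g·y₁) = 38.2/√(32.2×1.35) = 5.80.
Conjugate-depth relation: y₂/y₁ = ½[√(1 + 8Fr₁²) − 1] = ½[√269.9 − 1] = 7.71.
y₂ = 7.71 × 1.35 = 10.4 ft.
V₂ = q/y₂ = 51.6/10.4 = 4.96 ft/s.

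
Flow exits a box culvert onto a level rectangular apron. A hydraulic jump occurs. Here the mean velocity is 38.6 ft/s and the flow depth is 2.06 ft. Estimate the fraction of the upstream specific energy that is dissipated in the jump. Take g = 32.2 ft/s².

Fr₁ = V₁/√(g·y₁) = 38.6/√(32.2×2.06) = 4.74.
Conjugate-depth relation: y₂/y₁ = ½[√(1 + 8Fr₁²) − 1] = ½[√180.7 − 1] = 6.22.
y₂ = 6.22 × 2.06 = 12.8 ft.
E₁ = y₁ + V₁²/2g = 25.2 ft. ΔE = (y₂ − y₁)³/(4y₁y₂) = 11.8 ft. ΔE/E₁ = 11.8/25.2 = 0.468.

ΔE/E₁ = 0.468 (46.8%)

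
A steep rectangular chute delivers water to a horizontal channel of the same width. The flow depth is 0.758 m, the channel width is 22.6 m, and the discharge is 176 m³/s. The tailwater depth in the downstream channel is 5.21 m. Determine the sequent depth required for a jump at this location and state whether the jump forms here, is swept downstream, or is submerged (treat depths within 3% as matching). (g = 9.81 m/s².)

y₂ = 3.68 m; the jump is submerged

q = Q/b = 176/22.6 = 7.79 m²/s; V₁ = q/y₁ = 10.3 m/s. Fr₁ = V₁/√(g·y₁) = 3.77.
By Bélanger, y₂/y₁ = ½[√(1 + 8Fr₁²) − 1] = ½[√114.6 − 1] = 4.85.
y₂ = 4.85 × 0.758 = 3.68 m.
Tailwater y_tw = 5.21 m: y_tw > y₂, so the jump is submerged.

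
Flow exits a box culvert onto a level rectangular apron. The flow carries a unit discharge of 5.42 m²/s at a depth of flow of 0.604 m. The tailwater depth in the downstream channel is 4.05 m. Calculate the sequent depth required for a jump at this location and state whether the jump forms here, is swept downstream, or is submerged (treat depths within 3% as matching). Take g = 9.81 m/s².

V₁ = q/y₁ = 5.42/0.604 = 8.97 m/s. Fr₁ = V₁/√(g·y₁) = 8.97/√(9.81×0.604) = 3.69.
Sequent-depth ratio: y₂/y₁ = ½[√(1 + 8Fr₁²) − 1] = ½[√109.7 − 1] = 4.74.
y₂ = 4.74 × 0.604 = 2.86 m.
Tailwater y_tw = 4.05 m: y_tw > y₂, so the jump is submerged.

y₂ = 2.86 m; the jump is submerged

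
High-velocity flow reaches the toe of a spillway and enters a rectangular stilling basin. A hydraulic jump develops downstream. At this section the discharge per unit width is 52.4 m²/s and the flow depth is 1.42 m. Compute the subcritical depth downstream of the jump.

y₂ = 19.2 m

V₁ = q/y₁ = 52.4/1.42 = 36.9 m/s. Fr₁ = V₁/√(g·y₁) = 36.9/√(9.81×1.42) = 9.89.
Bélanger equation: y₂/y₁ = ½[√(1 + 8Fr₁²) − 1] = ½[√783.0 − 1] = 13.5.
y₂ = 13.5 × 1.42 = 19.2 m.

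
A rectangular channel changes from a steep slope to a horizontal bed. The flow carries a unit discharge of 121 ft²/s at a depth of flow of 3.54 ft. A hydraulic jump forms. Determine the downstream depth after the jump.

y₂ = 14.4 ft

V₁ = q/y₁ = 121/3.54 = 34.2 ft/s. Fr₁ = V₁/√(g·y₁) = 34.2/√(32.2×3.54) = 3.20.
By Bélanger, y₂/y₁ = ½[√(1 + 8Fr₁²) − 1] = ½[√83.00 − 1] = 4.06.
y₂ = 4.06 × 3.54 = 14.4 ft.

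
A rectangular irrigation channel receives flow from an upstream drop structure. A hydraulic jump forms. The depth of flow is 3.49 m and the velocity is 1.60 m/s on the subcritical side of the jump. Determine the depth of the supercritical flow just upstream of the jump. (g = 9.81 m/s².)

Fr₂ = V₂/√(g·y₂) = 1.60/√(9.81×3.49) = 0.273.
From the momentum equation (using Fr₂), y₁/y₂ = ½[√(1 + 8Fr₂²) − 1] = ½[√1.598 − 1] = 0.132.
y₁ = 0.132 × 3.49 = 0.461 m.

y₁ = 0.461 m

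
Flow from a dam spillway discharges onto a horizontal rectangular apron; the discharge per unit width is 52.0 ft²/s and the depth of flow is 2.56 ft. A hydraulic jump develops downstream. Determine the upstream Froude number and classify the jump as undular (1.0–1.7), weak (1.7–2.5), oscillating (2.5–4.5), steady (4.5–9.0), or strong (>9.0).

V₁ = q/y₁ = 52.0/2.56 = 20.3 ft/s. Fr₁ = V₁/√(g·y₁) = 20.3/√(32.2×2.56) = 2.24.
Fr₁ = 2.24 lies in the weak range.

Fr₁ = 2.24; weak jump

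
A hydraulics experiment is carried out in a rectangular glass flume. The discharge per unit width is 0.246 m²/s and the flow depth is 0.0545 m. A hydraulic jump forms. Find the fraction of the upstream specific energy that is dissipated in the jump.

V₁ = q/y₁ = 0.246/0.0545 = 4.51 m/s. Fr₁ = V₁/√(g·y₁) = 4.51/√(9.81×0.0545) = 6.17.
Bélanger equation: y₂/y₁ = ½[√(1 + 8Fr₁²) − 1] = ½[√305.9 − 1] = 8.24.
y₂ = 8.24 × 0.0545 = 0.449 m.
E₁ = y₁ + V₁²/2g = 1.09 m. ΔE = (y₂ − y₁)³/(4y₁y₂) = 0.628 m. ΔE/E₁ = 0.628/1.09 = 0.575.

ΔE/E₁ = 0.575 (57.5%)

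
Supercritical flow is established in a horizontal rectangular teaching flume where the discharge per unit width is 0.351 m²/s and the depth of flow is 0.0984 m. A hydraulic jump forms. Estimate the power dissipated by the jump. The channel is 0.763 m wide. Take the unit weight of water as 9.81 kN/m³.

V₁ = q/y₁ = 0.351/0.0984 = 3.57 m/s. Fr₁ = V₁/√(g·y₁) = 3.57/√(9.81×0.0984) = 3.63.
Bélanger equation: y₂/y₁ = ½[√(1 + 8Fr₁²) − 1] = ½[√106.5 − 1] = 4.66.
y₂ = 4.66 × 0.0984 = 0.458 m.
V₂ = q/y₂ = 0.351/0.458 = 0.766 m/s. E₁ = y₁ + V₁²/2g = 0.747 m; E₂ = y₂ + V₂²/2g = 0.488 m. ΔE = E₁ − E₂ = 0.259 m.
Q = q·b = 0.351 × 0.763 = 0.268 m³/s. P = γ·Q·ΔE = 9.81 × 0.268 × 0.259 = 0.679 kW.

P = 0.679 kW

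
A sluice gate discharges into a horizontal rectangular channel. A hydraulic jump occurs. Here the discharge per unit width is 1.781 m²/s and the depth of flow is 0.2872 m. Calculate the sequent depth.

y₂ = 1.364 m

V₁ = q/y₁ = 1.781/0.2872 = 6.201 m/s. Fr₁ = V₁/√(g·y₁) = 6.201/√(9.81×0.2872) = 3.694.
Conjugate-depth relation: y₂/y₁ = ½[√(1 + 8Fr₁²) − 1] = ½[√110.19 − 1] = 4.749.
y₂ = 4.749 × 0.2872 = 1.364 m.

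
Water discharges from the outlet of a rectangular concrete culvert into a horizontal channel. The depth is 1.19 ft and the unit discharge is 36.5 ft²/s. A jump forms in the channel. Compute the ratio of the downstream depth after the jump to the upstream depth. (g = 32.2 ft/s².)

V₁ = q/y₁ = 36.5/1.19 = 30.7 ft/s. Fr₁ = V₁/√(g·y₁) = 30.7/√(32.2×1.19) = 4.96.
Sequent-depth ratio: y₂/y₁ = ½[√(1 + 8Fr₁²) − 1] = ½[√197.4 − 1] = 6.53.

y₂/y₁ = 6.53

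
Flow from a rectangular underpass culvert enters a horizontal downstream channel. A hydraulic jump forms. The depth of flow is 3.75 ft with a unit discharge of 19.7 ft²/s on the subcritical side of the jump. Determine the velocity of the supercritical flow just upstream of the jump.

V₂ = q/y₂ = 19.7/3.75 = 5.25 ft/s; Fr₂ = V₂/√(g·y₂) = 0.478.
Applying the sequent-depth relation in reverse, y₁/y₂ = ½[√(1 + 8Fr₂²) − 1] = ½[√2.828 − 1] = 0.341.
y₁ = 0.341 × 3.75 = 1.28 ft.
V₁ = q/y₁ = 19.7/1.28 = 15.4 ft/s.

V₁ = 15.4 ft/s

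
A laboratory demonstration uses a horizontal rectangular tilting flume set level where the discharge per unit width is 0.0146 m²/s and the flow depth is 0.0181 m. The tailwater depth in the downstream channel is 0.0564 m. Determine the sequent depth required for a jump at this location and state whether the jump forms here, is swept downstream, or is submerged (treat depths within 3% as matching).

y₂ = 0.0408 m; the jump is submerged

V₁ = q/y₁ = 0.0146/0.0181 = 0.807 m/s. Fr₁ = V₁/√(g·y₁) = 0.807/√(9.81×0.0181) = 1.91.
Bélanger equation: y₂/y₁ = ½[√(1 + 8Fr₁²) − 1] = ½[√30.32 − 1] = 2.25.
y₂ = 2.25 × 0.0181 = 0.0408 m.
Tailwater y_tw = 0.0564 m: y_tw > y₂, so the jump is submerged.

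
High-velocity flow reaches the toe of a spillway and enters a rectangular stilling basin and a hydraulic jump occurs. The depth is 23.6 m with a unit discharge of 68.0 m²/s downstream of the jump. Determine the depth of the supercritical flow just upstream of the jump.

V₂ = q/y₂ = 68.0/23.6 = 2.88 m/s; Fr₂ = V₂/√(g·y₂) = 0.189.
Since the conjugate-depth ratio holds either way, y₁/y₂ = ½[√(1 + 8Fr₂²) − 1] = ½[√1.287 − 1] = 0.0672.
y₁ = 0.0672 × 23.6 = 1.59 m.

y₁ = 1.59 m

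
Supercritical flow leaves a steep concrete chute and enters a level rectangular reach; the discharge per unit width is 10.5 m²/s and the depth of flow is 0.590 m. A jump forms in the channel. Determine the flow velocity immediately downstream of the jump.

V₂ = 1.78 m/s

V₁ = q/y₁ = 10.5/0.590 = 17.8 m/s. Fr₁ = V₁/√(g·y₁) = 17.8/√(9.81×0.590) = 7.40.
Sequent-depth ratio: y₂/y₁ = ½[√(1 + 8Fr₁²) − 1] = ½[√438.8 − 1] = 9.97.
y₂ = 9.97 × 0.590 = 5.88 m.
V₂ = q/y₂ = 10.5/5.88 = 1.78 m/s.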